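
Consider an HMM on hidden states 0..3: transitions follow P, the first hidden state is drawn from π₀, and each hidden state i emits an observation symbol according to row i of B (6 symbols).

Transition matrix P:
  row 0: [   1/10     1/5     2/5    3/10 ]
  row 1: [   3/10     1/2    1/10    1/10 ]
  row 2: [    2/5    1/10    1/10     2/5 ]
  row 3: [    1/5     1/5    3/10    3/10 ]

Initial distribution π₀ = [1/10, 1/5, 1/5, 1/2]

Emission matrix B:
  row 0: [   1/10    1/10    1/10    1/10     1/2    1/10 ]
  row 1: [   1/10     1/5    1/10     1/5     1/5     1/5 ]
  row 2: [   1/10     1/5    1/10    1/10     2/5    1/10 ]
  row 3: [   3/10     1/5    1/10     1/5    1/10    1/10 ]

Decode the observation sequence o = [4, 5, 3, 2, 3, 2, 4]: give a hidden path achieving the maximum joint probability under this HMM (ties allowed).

t=0: δ = [5.000e-02, 4.000e-02, 8.000e-02, 5.000e-02]  (obs o_0=4)
t=1: δ = [3.200e-03, 4.000e-03, 2.000e-03, 3.200e-03]  ψ = [2, 1, 0, 2]  (obs o_1=5)
t=2: δ = [1.200e-04, 4.000e-04, 1.280e-04, 1.920e-04]  ψ = [1, 1, 0, 0]  (obs o_2=3)
t=3: δ = [1.200e-05, 2.000e-05, 5.760e-06, 5.760e-06]  ψ = [1, 1, 3, 3]  (obs o_3=2)
t=4: δ = [6.000e-07, 2.000e-06, 4.800e-07, 7.200e-07]  ψ = [1, 1, 0, 0]  (obs o_4=3)
t=5: δ = [6.000e-08, 1.000e-07, 2.400e-08, 2.160e-08]  ψ = [1, 1, 0, 3]  (obs o_5=2)
t=6: δ = [1.500e-08, 1.000e-08, 9.600e-09, 1.800e-09]  ψ = [1, 1, 0, 0]  (obs o_6=4)
backtrack: best end state = 0; path = [1, 1, 1, 1, 1, 1, 0]

path = [1, 1, 1, 1, 1, 1, 0]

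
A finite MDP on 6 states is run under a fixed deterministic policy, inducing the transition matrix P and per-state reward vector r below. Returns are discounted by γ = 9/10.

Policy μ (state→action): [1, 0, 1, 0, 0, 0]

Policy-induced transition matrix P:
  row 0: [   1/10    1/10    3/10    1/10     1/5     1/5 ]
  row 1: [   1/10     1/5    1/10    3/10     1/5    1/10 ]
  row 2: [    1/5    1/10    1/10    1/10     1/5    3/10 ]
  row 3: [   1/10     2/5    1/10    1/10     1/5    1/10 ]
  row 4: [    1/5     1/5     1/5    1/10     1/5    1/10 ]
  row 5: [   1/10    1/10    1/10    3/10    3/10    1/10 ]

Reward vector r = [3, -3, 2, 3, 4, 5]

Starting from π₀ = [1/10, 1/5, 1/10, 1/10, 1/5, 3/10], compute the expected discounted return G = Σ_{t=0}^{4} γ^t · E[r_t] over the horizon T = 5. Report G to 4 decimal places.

t=0: π = [0.1000, 0.2000, 0.1000, 0.1000, 0.2000, 0.3000], E[r] = 2.5000, γ^t·E[r] = 2.500000, running G = 2.500000
t=1: π = [0.1300, 0.1700, 0.1400, 0.2000, 0.2300, 0.1300], E[r] = 2.3300, γ^t·E[r] = 2.097000, running G = 4.597000
t=2: π = [0.1370, 0.2000, 0.1490, 0.1600, 0.2130, 0.1410], E[r] = 2.1460, γ^t·E[r] = 1.738260, running G = 6.335260
t=3: π = [0.1362, 0.1893, 0.1487, 0.1682, 0.2141, 0.1435], E[r] = 2.2166, γ^t·E[r] = 1.615901, running G = 7.951161
t=4: π = [0.1363, 0.1908, 0.1487, 0.1666, 0.2144, 0.1434], E[r] = 2.2076, γ^t·E[r] = 1.448419, running G = 9.399581

G = 9.3996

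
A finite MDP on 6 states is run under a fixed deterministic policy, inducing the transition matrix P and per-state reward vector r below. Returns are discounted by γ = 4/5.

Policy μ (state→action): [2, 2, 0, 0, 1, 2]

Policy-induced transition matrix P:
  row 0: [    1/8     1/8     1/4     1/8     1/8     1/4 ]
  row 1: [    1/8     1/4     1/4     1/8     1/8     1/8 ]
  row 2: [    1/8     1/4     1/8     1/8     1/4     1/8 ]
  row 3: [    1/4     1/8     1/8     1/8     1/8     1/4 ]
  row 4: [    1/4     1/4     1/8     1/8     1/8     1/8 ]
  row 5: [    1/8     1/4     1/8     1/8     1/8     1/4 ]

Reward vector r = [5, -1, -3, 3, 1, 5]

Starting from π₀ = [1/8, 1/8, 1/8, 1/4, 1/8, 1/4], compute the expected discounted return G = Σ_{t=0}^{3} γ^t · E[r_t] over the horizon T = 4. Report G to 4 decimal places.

G = 5.3683

t=0: π = [0.1250, 0.1250, 0.1250, 0.2500, 0.1250, 0.2500], E[r] = 2.2500, γ^t·E[r] = 2.250000, running G = 2.250000
t=1: π = [0.1719, 0.2031, 0.1563, 0.1250, 0.1406, 0.2031], E[r] = 1.7188, γ^t·E[r] = 1.375000, running G = 3.625000
t=2: π = [0.1582, 0.2129, 0.1719, 0.1250, 0.1445, 0.1875], E[r] = 1.5195, γ^t·E[r] = 0.972500, running G = 4.597500
t=3: π = [0.1587, 0.2146, 0.1714, 0.1250, 0.1465, 0.1838], E[r] = 1.5054, γ^t·E[r] = 0.770750, running G = 5.368250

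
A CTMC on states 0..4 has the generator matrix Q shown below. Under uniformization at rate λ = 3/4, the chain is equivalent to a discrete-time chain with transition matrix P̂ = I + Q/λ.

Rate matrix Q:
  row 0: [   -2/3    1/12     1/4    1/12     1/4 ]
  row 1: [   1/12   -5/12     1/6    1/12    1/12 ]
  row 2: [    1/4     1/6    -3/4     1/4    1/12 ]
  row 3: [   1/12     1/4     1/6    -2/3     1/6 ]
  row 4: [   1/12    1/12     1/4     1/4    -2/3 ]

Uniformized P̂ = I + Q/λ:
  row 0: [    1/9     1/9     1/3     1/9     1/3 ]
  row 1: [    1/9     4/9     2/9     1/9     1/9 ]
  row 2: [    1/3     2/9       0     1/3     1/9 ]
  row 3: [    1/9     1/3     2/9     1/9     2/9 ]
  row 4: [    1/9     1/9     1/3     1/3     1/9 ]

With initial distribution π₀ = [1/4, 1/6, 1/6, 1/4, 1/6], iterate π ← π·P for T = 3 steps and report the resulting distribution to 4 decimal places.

π = [0.1575, 0.2661, 0.2122, 0.1941, 0.1701]

t=0: π = [0.2500, 0.1667, 0.1667, 0.2500, 0.1667]
t=1: π = [0.1481, 0.2407, 0.2315, 0.1852, 0.1944]
t=2: π = [0.1626, 0.2582, 0.2088, 0.2058, 0.1646]
t=3: π = [0.1575, 0.2661, 0.2122, 0.1941, 0.1701]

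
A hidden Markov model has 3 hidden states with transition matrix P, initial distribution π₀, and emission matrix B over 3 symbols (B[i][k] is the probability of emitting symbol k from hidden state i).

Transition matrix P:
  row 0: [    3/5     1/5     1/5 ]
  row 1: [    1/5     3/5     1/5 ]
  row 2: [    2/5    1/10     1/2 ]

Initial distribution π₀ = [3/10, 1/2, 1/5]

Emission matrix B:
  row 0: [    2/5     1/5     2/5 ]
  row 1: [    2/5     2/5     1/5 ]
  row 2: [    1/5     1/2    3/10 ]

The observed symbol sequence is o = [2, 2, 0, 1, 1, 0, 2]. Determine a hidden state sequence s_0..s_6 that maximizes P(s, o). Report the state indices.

t=0: δ = [1.200e-01, 1.000e-01, 6.000e-02]  (obs o_0=2)
t=1: δ = [2.880e-02, 1.200e-02, 9.000e-03]  ψ = [0, 1, 2]  (obs o_1=2)
t=2: δ = [6.912e-03, 2.880e-03, 1.152e-03]  ψ = [0, 1, 0]  (obs o_2=0)
t=3: δ = [8.294e-04, 6.912e-04, 6.912e-04]  ψ = [0, 1, 0]  (obs o_3=1)
t=4: δ = [9.953e-05, 1.659e-04, 1.728e-04]  ψ = [0, 1, 2]  (obs o_4=1)
t=5: δ = [2.765e-05, 3.981e-05, 1.728e-05]  ψ = [2, 1, 2]  (obs o_5=0)
t=6: δ = [6.636e-06, 4.778e-06, 2.592e-06]  ψ = [0, 1, 2]  (obs o_6=2)
backtrack: best end state = 0; path = [0, 0, 0, 2, 2, 0, 0]

path = [0, 0, 0, 2, 2, 0, 0]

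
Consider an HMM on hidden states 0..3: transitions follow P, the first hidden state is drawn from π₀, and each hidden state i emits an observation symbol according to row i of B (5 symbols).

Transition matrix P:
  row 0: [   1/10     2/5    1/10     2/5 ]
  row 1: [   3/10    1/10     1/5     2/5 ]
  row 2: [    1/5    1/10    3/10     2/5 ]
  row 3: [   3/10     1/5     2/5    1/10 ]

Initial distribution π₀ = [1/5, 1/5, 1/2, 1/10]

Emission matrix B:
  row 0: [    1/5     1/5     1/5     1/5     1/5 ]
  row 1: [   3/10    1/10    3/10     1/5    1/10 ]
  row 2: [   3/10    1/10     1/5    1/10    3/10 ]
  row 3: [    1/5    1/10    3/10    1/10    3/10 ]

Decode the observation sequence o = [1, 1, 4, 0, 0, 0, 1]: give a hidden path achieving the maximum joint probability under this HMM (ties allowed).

t=0: δ = [4.000e-02, 2.000e-02, 5.000e-02, 1.000e-02]  (obs o_0=1)
t=1: δ = [2.000e-03, 1.600e-03, 1.500e-03, 2.000e-03]  ψ = [2, 0, 2, 2]  (obs o_1=1)
t=2: δ = [1.200e-04, 8.000e-05, 2.400e-04, 2.400e-04]  ψ = [3, 0, 3, 0]  (obs o_2=4)
t=3: δ = [1.440e-05, 1.440e-05, 2.880e-05, 1.920e-05]  ψ = [3, 0, 3, 2]  (obs o_3=0)
t=4: δ = [1.152e-06, 1.728e-06, 2.592e-06, 2.304e-06]  ψ = [2, 0, 2, 2]  (obs o_4=0)
t=5: δ = [1.382e-07, 1.382e-07, 2.765e-07, 2.074e-07]  ψ = [3, 0, 3, 2]  (obs o_5=0)
t=6: δ = [1.244e-08, 5.530e-09, 8.294e-09, 1.106e-08]  ψ = [3, 0, 2, 2]  (obs o_6=1)
backtrack: best end state = 0; path = [2, 0, 3, 2, 2, 3, 0]

path = [2, 0, 3, 2, 2, 3, 0]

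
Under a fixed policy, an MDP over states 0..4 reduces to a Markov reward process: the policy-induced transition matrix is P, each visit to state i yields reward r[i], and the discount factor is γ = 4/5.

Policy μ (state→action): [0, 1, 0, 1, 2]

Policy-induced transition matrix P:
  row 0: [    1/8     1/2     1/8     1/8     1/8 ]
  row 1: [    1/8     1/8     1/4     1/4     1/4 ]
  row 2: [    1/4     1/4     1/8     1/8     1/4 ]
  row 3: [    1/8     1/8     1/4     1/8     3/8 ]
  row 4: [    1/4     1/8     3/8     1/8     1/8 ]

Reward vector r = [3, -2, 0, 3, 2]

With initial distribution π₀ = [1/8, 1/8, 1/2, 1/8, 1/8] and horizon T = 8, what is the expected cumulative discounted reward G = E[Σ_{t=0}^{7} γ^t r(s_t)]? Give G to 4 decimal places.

G = 3.9142

t=0: π = [0.1250, 0.1250, 0.5000, 0.1250, 0.1250], E[r] = 0.7500, γ^t·E[r] = 0.750000, running G = 0.750000
t=1: π = [0.2031, 0.2344, 0.1875, 0.1406, 0.2344], E[r] = 1.0313, γ^t·E[r] = 0.825000, running G = 1.575000
t=2: π = [0.1777, 0.2246, 0.2305, 0.1543, 0.2129], E[r] = 0.9727, γ^t·E[r] = 0.622500, running G = 2.197500
t=3: π = [0.1804, 0.2205, 0.2256, 0.1531, 0.2205], E[r] = 1.0005, γ^t·E[r] = 0.512250, running G = 2.709750
t=4: π = [0.1808, 0.2209, 0.2268, 0.1526, 0.2190], E[r] = 0.9963, γ^t·E[r] = 0.408075, running G = 3.117825
t=5: π = [0.1807, 0.2211, 0.2264, 0.1526, 0.2191], E[r] = 0.9959, γ^t·E[r] = 0.326348, running G = 3.444173
t=6: π = [0.1807, 0.2211, 0.2265, 0.1526, 0.2191], E[r] = 0.9960, γ^t·E[r] = 0.261106, running G = 3.705278
t=7: π = [0.1807, 0.2211, 0.2265, 0.1526, 0.2191], E[r] = 0.9961, γ^t·E[r] = 0.208891, running G = 3.914170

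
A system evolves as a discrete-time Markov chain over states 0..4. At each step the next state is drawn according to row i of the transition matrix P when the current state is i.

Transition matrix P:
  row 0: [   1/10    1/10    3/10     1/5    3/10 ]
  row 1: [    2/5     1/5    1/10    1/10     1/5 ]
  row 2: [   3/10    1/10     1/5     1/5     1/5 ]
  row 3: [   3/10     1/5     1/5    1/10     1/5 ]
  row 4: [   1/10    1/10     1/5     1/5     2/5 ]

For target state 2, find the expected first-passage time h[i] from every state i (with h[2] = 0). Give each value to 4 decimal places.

First-step conditioning: h[2] = 0; for i ≠ 2, h[i] = 1 + Σ_k P[i][k]·h[k].
  h[0] = 1 + 1/10·h[0] + 1/10·h[1] + 1/5·h[3] + 3/10·h[4]
  h[1] = 1 + 2/5·h[0] + 1/5·h[1] + 1/10·h[3] + 1/5·h[4]
  h[3] = 1 + 3/10·h[0] + 1/5·h[1] + 1/10·h[3] + 1/5·h[4]
  h[4] = 1 + 1/10·h[0] + 1/10·h[1] + 1/5·h[3] + 2/5·h[4]
Solving the 4×4 linear system over states ≠ 2 gives exactly h = [1000/227, 10790/2043, 0, 9890/2043, 10000/2043] (h[2] = 0 is the target).

h = [4.4053, 5.2814, 0.0000, 4.8409, 4.8948]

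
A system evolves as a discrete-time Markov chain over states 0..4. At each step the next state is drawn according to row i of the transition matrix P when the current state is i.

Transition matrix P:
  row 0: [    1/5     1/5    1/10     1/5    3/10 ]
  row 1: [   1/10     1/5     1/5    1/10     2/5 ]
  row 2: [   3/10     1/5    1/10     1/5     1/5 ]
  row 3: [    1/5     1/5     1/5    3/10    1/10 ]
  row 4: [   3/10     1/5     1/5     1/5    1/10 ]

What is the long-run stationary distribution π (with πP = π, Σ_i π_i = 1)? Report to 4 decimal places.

π = [0.2182, 0.2000, 0.1620, 0.2000, 0.2198]

Balance equations π_j = Σ_i π_i·P[i][j]:
  π_0 = 1/5·π_0 + 1/10·π_1 + 3/10·π_2 + 1/5·π_3 + 3/10·π_4
  π_1 = 1/5·π_0 + 1/5·π_1 + 1/5·π_2 + 1/5·π_3 + 1/5·π_4
  π_2 = 1/10·π_0 + 1/5·π_1 + 1/10·π_2 + 1/5·π_3 + 1/5·π_4
  π_3 = 1/5·π_0 + 1/10·π_1 + 1/5·π_2 + 3/10·π_3 + 1/5·π_4
  normalize: π_0 + π_1 + π_2 + π_3 + π_4 = 1
Solving the linear system gives exactly π = [12/55, 1/5, 98/605, 1/5, 133/605].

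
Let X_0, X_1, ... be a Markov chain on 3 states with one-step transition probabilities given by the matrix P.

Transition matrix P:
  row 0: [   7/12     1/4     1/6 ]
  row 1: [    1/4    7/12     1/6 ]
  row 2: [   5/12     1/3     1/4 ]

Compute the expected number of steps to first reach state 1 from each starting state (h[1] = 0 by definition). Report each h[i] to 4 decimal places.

First-step conditioning: h[1] = 0; for i ≠ 1, h[i] = 1 + Σ_k P[i][k]·h[k].
  h[0] = 1 + 7/12·h[0] + 1/6·h[2]
  h[2] = 1 + 5/12·h[0] + 1/4·h[2]
Solving the 2×2 linear system over states ≠ 1 gives exactly h = [132/35, 0, 24/7] (h[1] = 0 is the target).

h = [3.7714, 0.0000, 3.4286]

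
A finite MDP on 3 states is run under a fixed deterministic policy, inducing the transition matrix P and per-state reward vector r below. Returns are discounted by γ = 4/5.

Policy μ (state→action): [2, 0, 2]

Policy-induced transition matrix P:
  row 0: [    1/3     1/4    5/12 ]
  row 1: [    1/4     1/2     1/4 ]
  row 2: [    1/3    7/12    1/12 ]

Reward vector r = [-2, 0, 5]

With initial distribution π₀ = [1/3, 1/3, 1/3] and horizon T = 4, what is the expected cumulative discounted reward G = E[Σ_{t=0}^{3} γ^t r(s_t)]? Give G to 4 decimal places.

t=0: π = [0.3333, 0.3333, 0.3333], E[r] = 1.0000, γ^t·E[r] = 1.000000, running G = 1.000000
t=1: π = [0.3056, 0.4444, 0.2500], E[r] = 0.6389, γ^t·E[r] = 0.511111, running G = 1.511111
t=2: π = [0.2963, 0.4444, 0.2593], E[r] = 0.7037, γ^t·E[r] = 0.450370, running G = 1.961481
t=3: π = [0.2963, 0.4475, 0.2562], E[r] = 0.6883, γ^t·E[r] = 0.352395, running G = 2.313877

G = 2.3139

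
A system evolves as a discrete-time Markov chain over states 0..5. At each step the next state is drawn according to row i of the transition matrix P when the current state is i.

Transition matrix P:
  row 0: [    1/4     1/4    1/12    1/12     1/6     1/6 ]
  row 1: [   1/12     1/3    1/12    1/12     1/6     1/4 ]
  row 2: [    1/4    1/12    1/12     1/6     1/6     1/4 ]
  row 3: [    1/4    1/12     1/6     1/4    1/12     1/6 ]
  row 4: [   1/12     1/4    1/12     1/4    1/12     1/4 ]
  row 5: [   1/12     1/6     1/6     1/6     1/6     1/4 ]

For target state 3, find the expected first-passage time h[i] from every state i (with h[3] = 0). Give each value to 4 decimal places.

h = [7.3340, 7.2685, 6.6737, 0.0000, 6.1502, 6.6132]

First-step conditioning: h[3] = 0; for i ≠ 3, h[i] = 1 + Σ_k P[i][k]·h[k].
  h[0] = 1 + 1/4·h[0] + 1/4·h[1] + 1/12·h[2] + 1/6·h[4] + 1/6·h[5]
  h[1] = 1 + 1/12·h[0] + 1/3·h[1] + 1/12·h[2] + 1/6·h[4] + 1/4·h[5]
  h[2] = 1 + 1/4·h[0] + 1/12·h[1] + 1/12·h[2] + 1/6·h[4] + 1/4·h[5]
  h[4] = 1 + 1/12·h[0] + 1/4·h[1] + 1/12·h[2] + 1/12·h[4] + 1/4·h[5]
  h[5] = 1 + 1/12·h[0] + 1/6·h[1] + 1/6·h[2] + 1/6·h[4] + 1/4·h[5]
Solving the 5×5 linear system over states ≠ 3 gives exactly h = [226980/30949, 224952/30949, 206544/30949, 0, 190344/30949, 204672/30949] (h[3] = 0 is the target).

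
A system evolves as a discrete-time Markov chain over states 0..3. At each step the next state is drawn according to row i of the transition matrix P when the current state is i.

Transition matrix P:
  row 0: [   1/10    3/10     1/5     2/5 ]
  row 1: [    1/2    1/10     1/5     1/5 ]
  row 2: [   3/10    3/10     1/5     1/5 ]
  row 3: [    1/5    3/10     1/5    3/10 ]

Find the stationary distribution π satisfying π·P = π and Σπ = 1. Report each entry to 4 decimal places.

π = [0.2682, 0.2500, 0.2000, 0.2818]

Balance equations π_j = Σ_i π_i·P[i][j]:
  π_0 = 1/10·π_0 + 1/2·π_1 + 3/10·π_2 + 1/5·π_3
  π_1 = 3/10·π_0 + 1/10·π_1 + 3/10·π_2 + 3/10·π_3
  π_2 = 1/5·π_0 + 1/5·π_1 + 1/5·π_2 + 1/5·π_3
  normalize: π_0 + π_1 + π_2 + π_3 = 1
Solving the linear system gives exactly π = [59/220, 1/4, 1/5, 31/110].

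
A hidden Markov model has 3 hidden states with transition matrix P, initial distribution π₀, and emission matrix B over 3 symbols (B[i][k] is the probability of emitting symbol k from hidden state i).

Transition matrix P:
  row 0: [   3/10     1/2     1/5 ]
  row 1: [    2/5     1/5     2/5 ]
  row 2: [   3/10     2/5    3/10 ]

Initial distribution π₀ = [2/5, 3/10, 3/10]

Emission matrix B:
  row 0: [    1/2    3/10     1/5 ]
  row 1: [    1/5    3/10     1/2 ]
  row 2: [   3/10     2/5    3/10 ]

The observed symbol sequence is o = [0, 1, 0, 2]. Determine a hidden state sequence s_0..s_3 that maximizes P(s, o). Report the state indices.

path = [0, 1, 0, 1]

t=0: δ = [2.000e-01, 6.000e-02, 9.000e-02]  (obs o_0=0)
t=1: δ = [1.800e-02, 3.000e-02, 1.600e-02]  ψ = [0, 0, 0]  (obs o_1=1)
t=2: δ = [6.000e-03, 1.800e-03, 3.600e-03]  ψ = [1, 0, 1]  (obs o_2=0)
t=3: δ = [3.600e-04, 1.500e-03, 3.600e-04]  ψ = [0, 0, 0]  (obs o_3=2)
backtrack: best end state = 1; path = [0, 1, 0, 1]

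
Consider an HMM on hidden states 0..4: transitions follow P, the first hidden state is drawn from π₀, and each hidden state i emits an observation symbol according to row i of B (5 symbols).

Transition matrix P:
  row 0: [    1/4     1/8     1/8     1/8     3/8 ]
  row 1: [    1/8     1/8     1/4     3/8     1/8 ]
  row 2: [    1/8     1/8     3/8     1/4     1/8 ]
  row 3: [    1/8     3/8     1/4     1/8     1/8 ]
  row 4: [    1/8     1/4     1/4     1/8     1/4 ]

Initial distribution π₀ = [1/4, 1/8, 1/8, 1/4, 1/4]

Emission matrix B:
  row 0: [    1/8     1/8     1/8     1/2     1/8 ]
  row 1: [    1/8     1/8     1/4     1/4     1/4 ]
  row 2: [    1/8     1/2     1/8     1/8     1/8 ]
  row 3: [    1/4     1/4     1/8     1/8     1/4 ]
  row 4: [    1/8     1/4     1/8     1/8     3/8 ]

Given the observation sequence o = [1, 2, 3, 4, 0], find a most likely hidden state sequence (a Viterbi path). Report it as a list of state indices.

t=0: δ = [3.125e-02, 1.562e-02, 6.250e-02, 6.250e-02, 6.250e-02]  (obs o_0=1)
t=1: δ = [9.766e-04, 5.859e-03, 2.930e-03, 1.953e-03, 1.953e-03]  ψ = [0, 3, 2, 2, 4]  (obs o_1=2)
t=2: δ = [3.662e-04, 1.831e-04, 1.831e-04, 2.747e-04, 9.155e-05]  ψ = [1, 1, 1, 1, 1]  (obs o_2=3)
t=3: δ = [1.144e-05, 2.575e-05, 8.583e-06, 1.717e-05, 5.150e-05]  ψ = [0, 3, 2, 1, 0]  (obs o_3=4)
t=4: δ = [8.047e-07, 1.609e-06, 1.609e-06, 2.414e-06, 1.609e-06]  ψ = [4, 4, 4, 1, 4]  (obs o_4=0)
backtrack: best end state = 3; path = [3, 1, 3, 1, 3]

path = [3, 1, 3, 1, 3]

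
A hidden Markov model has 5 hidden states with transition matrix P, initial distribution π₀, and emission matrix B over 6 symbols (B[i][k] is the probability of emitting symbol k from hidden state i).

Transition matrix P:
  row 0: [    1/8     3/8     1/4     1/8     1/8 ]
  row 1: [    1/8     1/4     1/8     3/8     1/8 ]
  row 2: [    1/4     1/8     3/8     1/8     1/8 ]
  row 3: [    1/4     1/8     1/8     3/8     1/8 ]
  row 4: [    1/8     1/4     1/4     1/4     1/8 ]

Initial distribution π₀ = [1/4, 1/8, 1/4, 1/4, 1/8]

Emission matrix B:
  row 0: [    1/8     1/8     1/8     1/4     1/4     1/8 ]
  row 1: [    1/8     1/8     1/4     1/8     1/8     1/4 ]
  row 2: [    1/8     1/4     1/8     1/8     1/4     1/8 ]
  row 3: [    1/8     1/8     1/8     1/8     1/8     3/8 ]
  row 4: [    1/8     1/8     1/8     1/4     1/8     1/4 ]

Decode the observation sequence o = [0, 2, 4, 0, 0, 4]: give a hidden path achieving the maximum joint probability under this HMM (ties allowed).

path = [2, 2, 2, 2, 2, 2]

t=0: δ = [3.125e-02, 1.562e-02, 3.125e-02, 3.125e-02, 1.562e-02]  (obs o_0=0)
t=1: δ = [9.766e-04, 2.930e-03, 1.465e-03, 1.465e-03, 4.883e-04]  ψ = [2, 0, 2, 3, 0]  (obs o_1=2)
t=2: δ = [9.155e-05, 9.155e-05, 1.373e-04, 1.373e-04, 4.578e-05]  ψ = [1, 1, 2, 1, 1]  (obs o_2=4)
t=3: δ = [4.292e-06, 4.292e-06, 6.437e-06, 6.437e-06, 2.146e-06]  ψ = [2, 0, 2, 3, 2]  (obs o_3=0)
t=4: δ = [2.012e-07, 2.012e-07, 3.017e-07, 3.017e-07, 1.006e-07]  ψ = [2, 0, 2, 3, 2]  (obs o_4=0)
t=5: δ = [1.886e-08, 9.430e-09, 2.829e-08, 1.414e-08, 4.715e-09]  ψ = [2, 0, 2, 3, 2]  (obs o_5=4)
backtrack: best end state = 2; path = [2, 2, 2, 2, 2, 2]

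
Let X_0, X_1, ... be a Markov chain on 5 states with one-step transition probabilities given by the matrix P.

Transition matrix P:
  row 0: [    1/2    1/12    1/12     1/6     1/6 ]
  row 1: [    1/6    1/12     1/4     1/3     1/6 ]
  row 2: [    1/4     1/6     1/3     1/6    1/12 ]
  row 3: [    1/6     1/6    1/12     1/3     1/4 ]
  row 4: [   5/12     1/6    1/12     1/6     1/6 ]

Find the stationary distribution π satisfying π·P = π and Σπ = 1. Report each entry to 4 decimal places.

Balance equations π_j = Σ_i π_i·P[i][j]:
  π_0 = 1/2·π_0 + 1/6·π_1 + 1/4·π_2 + 1/6·π_3 + 5/12·π_4
  π_1 = 1/12·π_0 + 1/12·π_1 + 1/6·π_2 + 1/6·π_3 + 1/6·π_4
  π_2 = 1/12·π_0 + 1/4·π_1 + 1/3·π_2 + 1/12·π_3 + 1/12·π_4
  π_3 = 1/6·π_0 + 1/3·π_1 + 1/6·π_2 + 1/3·π_3 + 1/6·π_4
  normalize: π_0 + π_1 + π_2 + π_3 + π_4 = 1
Solving the linear system gives exactly π = [160/481, 802/6253, 873/6253, 1411/6253, 1087/6253].

π = [0.3326, 0.1283, 0.1396, 0.2257, 0.1738]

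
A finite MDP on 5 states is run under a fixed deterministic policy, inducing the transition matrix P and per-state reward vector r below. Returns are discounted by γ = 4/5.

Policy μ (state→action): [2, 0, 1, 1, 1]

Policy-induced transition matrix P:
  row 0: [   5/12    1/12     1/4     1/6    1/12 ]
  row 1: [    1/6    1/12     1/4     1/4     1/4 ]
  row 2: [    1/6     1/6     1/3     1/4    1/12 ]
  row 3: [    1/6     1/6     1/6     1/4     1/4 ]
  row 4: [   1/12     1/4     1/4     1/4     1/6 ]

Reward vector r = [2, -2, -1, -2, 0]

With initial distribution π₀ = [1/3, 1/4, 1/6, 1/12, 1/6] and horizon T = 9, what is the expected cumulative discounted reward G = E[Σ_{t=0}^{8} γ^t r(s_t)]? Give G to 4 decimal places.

t=0: π = [0.3333, 0.2500, 0.1667, 0.0833, 0.1667], E[r] = -0.1667, γ^t·E[r] = -0.166667, running G = -0.166667
t=1: π = [0.2361, 0.1319, 0.2569, 0.2222, 0.1528], E[r] = -0.4931, γ^t·E[r] = -0.394444, running G = -0.561111
t=2: π = [0.2130, 0.1487, 0.2529, 0.2303, 0.1551], E[r] = -0.5851, γ^t·E[r] = -0.374444, running G = -0.935556
t=3: π = [0.2070, 0.1495, 0.2519, 0.2323, 0.1594], E[r] = -0.6013, γ^t·E[r] = -0.307877, running G = -1.243432
t=4: π = [0.2051, 0.1502, 0.2516, 0.2328, 0.1602], E[r] = -0.6074, γ^t·E[r] = -0.248785, running G = -1.492217
t=5: π = [0.2046, 0.1504, 0.2516, 0.2329, 0.1605], E[r] = -0.6090, γ^t·E[r] = -0.199559, running G = -1.691776
t=6: π = [0.2044, 0.1505, 0.2516, 0.2330, 0.1606], E[r] = -0.6095, γ^t·E[r] = -0.159776, running G = -1.851553
t=7: π = [0.2044, 0.1505, 0.2516, 0.2330, 0.1606], E[r] = -0.6096, γ^t·E[r] = -0.127851, running G = -1.979403
t=8: π = [0.2044, 0.1505, 0.2515, 0.2330, 0.1606], E[r] = -0.6097, γ^t·E[r] = -0.102288, running G = -2.081691

G = -2.0817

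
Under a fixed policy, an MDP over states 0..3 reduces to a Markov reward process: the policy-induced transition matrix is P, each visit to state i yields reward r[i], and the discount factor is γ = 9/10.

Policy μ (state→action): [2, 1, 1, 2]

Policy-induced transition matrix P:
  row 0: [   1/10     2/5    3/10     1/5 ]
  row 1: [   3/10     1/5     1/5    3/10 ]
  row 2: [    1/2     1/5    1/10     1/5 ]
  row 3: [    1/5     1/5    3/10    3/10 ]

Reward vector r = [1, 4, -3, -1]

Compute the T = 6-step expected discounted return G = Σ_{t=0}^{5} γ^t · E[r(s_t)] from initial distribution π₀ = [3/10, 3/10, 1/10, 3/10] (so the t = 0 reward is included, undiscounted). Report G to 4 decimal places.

G = 2.0881

t=0: π = [0.3000, 0.3000, 0.1000, 0.3000], E[r] = 0.9000, γ^t·E[r] = 0.900000, running G = 0.900000
t=1: π = [0.2300, 0.2600, 0.2500, 0.2600], E[r] = 0.2600, γ^t·E[r] = 0.234000, running G = 1.134000
t=2: π = [0.2780, 0.2460, 0.2240, 0.2520], E[r] = 0.3380, γ^t·E[r] = 0.273780, running G = 1.407780
t=3: π = [0.2640, 0.2556, 0.2306, 0.2498], E[r] = 0.3448, γ^t·E[r] = 0.251359, running G = 1.659139
t=4: π = [0.2683, 0.2528, 0.2283, 0.2505], E[r] = 0.3440, γ^t·E[r] = 0.225725, running G = 1.884864
t=5: π = [0.2669, 0.2537, 0.2291, 0.2503], E[r] = 0.3441, γ^t·E[r] = 0.203195, running G = 2.088059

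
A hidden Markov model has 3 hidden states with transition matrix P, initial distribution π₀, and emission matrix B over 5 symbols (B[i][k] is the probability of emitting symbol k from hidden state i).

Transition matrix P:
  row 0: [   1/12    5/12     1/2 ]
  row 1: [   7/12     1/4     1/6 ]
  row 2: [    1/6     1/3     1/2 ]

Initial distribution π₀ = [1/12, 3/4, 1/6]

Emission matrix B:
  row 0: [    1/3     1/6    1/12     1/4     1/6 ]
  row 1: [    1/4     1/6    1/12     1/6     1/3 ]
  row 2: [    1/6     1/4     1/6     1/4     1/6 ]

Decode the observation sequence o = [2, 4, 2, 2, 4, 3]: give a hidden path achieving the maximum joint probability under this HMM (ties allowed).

path = [1, 0, 2, 2, 1, 0]

t=0: δ = [6.944e-03, 6.250e-02, 2.778e-02]  (obs o_0=2)
t=1: δ = [6.076e-03, 5.208e-03, 2.315e-03]  ψ = [1, 1, 2]  (obs o_1=4)
t=2: δ = [2.532e-04, 2.110e-04, 5.064e-04]  ψ = [1, 0, 0]  (obs o_2=2)
t=3: δ = [1.026e-05, 1.407e-05, 4.220e-05]  ψ = [1, 2, 2]  (obs o_3=2)
t=4: δ = [1.368e-06, 4.689e-06, 3.516e-06]  ψ = [1, 2, 2]  (obs o_4=4)
t=5: δ = [6.838e-07, 1.954e-07, 4.396e-07]  ψ = [1, 1, 2]  (obs o_5=3)
backtrack: best end state = 0; path = [1, 0, 2, 2, 1, 0]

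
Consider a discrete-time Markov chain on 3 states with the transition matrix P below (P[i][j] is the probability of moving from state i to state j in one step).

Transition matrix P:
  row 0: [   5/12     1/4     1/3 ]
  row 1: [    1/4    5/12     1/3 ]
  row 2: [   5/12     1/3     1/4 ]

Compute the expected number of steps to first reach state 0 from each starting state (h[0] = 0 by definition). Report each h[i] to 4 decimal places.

First-step conditioning: h[0] = 0; for i ≠ 0, h[i] = 1 + Σ_k P[i][k]·h[k].
  h[1] = 1 + 5/12·h[1] + 1/3·h[2]
  h[2] = 1 + 1/3·h[1] + 1/4·h[2]
Solving the 2×2 linear system over states ≠ 0 gives exactly h = [0, 156/47, 132/47] (h[0] = 0 is the target).

h = [0.0000, 3.3191, 2.8085]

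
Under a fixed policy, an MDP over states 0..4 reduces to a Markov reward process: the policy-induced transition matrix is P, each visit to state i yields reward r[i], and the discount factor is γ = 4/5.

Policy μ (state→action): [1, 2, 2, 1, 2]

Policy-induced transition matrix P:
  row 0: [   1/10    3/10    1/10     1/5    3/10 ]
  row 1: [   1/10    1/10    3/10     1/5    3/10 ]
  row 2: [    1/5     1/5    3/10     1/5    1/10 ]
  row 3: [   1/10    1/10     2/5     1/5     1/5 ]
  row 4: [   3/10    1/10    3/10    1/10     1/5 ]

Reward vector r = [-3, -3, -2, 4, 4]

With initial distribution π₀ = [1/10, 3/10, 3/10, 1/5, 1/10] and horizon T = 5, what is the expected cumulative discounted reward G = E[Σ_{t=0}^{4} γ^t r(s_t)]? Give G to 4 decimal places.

G = -0.5808

t=0: π = [0.1000, 0.3000, 0.3000, 0.2000, 0.1000], E[r] = -0.6000, γ^t·E[r] = -0.600000, running G = -0.600000
t=1: π = [0.1500, 0.1500, 0.3000, 0.1900, 0.2100], E[r] = 0.1000, γ^t·E[r] = 0.080000, running G = -0.520000
t=2: π = [0.1720, 0.1600, 0.2890, 0.1790, 0.2000], E[r] = -0.0580, γ^t·E[r] = -0.037120, running G = -0.557120
t=3: π = [0.1689, 0.1633, 0.2835, 0.1800, 0.2043], E[r] = -0.0264, γ^t·E[r] = -0.013517, running G = -0.570637
t=4: π = [0.1692, 0.1621, 0.2842, 0.1796, 0.2049], E[r] = -0.0247, γ^t·E[r] = -0.010117, running G = -0.580754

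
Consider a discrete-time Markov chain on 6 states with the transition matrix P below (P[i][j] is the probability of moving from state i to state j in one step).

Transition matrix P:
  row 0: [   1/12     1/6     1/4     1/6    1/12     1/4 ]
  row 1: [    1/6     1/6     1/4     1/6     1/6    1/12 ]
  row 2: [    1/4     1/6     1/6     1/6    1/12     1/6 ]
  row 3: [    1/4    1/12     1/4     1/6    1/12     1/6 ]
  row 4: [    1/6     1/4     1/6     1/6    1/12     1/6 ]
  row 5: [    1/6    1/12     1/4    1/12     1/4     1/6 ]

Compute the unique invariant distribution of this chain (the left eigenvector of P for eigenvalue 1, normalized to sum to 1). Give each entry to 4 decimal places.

Balance equations π_j = Σ_i π_i·P[i][j]:
  π_0 = 1/12·π_0 + 1/6·π_1 + 1/4·π_2 + 1/4·π_3 + 1/6·π_4 + 1/6·π_5
  π_1 = 1/6·π_0 + 1/6·π_1 + 1/6·π_2 + 1/12·π_3 + 1/4·π_4 + 1/12·π_5
  π_2 = 1/4·π_0 + 1/4·π_1 + 1/6·π_2 + 1/4·π_3 + 1/6·π_4 + 1/4·π_5
  π_3 = 1/6·π_0 + 1/6·π_1 + 1/6·π_2 + 1/6·π_3 + 1/6·π_4 + 1/12·π_5
  π_4 = 1/12·π_0 + 1/6·π_1 + 1/12·π_2 + 1/12·π_3 + 1/12·π_4 + 1/4·π_5
  normalize: π_0 + π_1 + π_2 + π_3 + π_4 + π_5 = 1
Solving the linear system gives exactly π = [52709/288661, 43351/288661, 63859/288661, 44036/288661, 35816/288661, 48890/288661].

π = [0.1826, 0.1502, 0.2212, 0.1526, 0.1241, 0.1694]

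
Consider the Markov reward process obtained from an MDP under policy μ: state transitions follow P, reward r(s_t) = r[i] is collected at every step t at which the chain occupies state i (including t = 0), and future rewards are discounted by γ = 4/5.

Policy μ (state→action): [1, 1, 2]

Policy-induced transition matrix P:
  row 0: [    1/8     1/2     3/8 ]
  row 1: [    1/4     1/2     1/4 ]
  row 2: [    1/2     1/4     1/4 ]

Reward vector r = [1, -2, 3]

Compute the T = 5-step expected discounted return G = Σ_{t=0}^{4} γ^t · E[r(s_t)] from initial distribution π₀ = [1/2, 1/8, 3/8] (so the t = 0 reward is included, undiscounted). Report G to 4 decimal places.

t=0: π = [0.5000, 0.1250, 0.3750], E[r] = 1.3750, γ^t·E[r] = 1.375000, running G = 1.375000
t=1: π = [0.2813, 0.4063, 0.3125], E[r] = 0.4063, γ^t·E[r] = 0.325000, running G = 1.700000
t=2: π = [0.2930, 0.4219, 0.2852], E[r] = 0.3047, γ^t·E[r] = 0.195000, running G = 1.895000
t=3: π = [0.2847, 0.4287, 0.2866], E[r] = 0.2871, γ^t·E[r] = 0.147000, running G = 2.042000
t=4: π = [0.2861, 0.4283, 0.2856], E[r] = 0.2861, γ^t·E[r] = 0.117200, running G = 2.159200

G = 2.1592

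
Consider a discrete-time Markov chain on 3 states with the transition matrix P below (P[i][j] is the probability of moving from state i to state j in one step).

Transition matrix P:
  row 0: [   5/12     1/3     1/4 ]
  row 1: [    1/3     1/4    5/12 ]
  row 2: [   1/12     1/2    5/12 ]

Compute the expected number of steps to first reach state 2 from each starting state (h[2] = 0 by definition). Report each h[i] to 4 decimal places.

h = [3.3191, 2.8085, 0.0000]

First-step conditioning: h[2] = 0; for i ≠ 2, h[i] = 1 + Σ_k P[i][k]·h[k].
  h[0] = 1 + 5/12·h[0] + 1/3·h[1]
  h[1] = 1 + 1/3·h[0] + 1/4·h[1]
Solving the 2×2 linear system over states ≠ 2 gives exactly h = [156/47, 132/47, 0] (h[2] = 0 is the target).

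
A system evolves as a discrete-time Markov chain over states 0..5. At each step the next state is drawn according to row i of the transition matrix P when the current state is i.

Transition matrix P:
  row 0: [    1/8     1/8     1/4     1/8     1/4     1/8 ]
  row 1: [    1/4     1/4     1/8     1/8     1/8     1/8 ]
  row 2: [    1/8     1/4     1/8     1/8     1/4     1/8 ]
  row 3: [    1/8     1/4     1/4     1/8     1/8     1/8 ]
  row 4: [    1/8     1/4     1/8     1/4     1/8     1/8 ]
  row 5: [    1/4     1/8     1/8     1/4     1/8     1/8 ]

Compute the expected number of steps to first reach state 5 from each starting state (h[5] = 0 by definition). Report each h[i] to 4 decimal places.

h = [8.0000, 8.0000, 8.0000, 8.0000, 8.0000, 0.0000]

First-step conditioning: h[5] = 0; for i ≠ 5, h[i] = 1 + Σ_k P[i][k]·h[k].
  h[0] = 1 + 1/8·h[0] + 1/8·h[1] + 1/4·h[2] + 1/8·h[3] + 1/4·h[4]
  h[1] = 1 + 1/4·h[0] + 1/4·h[1] + 1/8·h[2] + 1/8·h[3] + 1/8·h[4]
  h[2] = 1 + 1/8·h[0] + 1/4·h[1] + 1/8·h[2] + 1/8·h[3] + 1/4·h[4]
  h[3] = 1 + 1/8·h[0] + 1/4·h[1] + 1/4·h[2] + 1/8·h[3] + 1/8·h[4]
  h[4] = 1 + 1/8·h[0] + 1/4·h[1] + 1/8·h[2] + 1/4·h[3] + 1/8·h[4]
Solving the 5×5 linear system over states ≠ 5 gives exactly h = [8, 8, 8, 8, 8, 0] (h[5] = 0 is the target).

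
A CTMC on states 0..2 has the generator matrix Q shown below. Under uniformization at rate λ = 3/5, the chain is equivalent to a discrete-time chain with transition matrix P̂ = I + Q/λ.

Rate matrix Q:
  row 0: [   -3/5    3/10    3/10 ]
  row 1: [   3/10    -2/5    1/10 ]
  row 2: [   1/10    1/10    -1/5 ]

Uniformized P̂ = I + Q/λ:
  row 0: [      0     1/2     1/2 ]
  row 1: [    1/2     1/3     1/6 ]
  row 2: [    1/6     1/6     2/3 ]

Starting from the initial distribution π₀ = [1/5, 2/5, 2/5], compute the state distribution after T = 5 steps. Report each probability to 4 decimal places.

π = [0.2266, 0.2905, 0.4829]

t=0: π = [0.2000, 0.4000, 0.4000]
t=1: π = [0.2667, 0.3000, 0.4333]
t=2: π = [0.2222, 0.3056, 0.4722]
t=3: π = [0.2315, 0.2917, 0.4769]
t=4: π = [0.2253, 0.2924, 0.4823]
t=5: π = [0.2266, 0.2905, 0.4829]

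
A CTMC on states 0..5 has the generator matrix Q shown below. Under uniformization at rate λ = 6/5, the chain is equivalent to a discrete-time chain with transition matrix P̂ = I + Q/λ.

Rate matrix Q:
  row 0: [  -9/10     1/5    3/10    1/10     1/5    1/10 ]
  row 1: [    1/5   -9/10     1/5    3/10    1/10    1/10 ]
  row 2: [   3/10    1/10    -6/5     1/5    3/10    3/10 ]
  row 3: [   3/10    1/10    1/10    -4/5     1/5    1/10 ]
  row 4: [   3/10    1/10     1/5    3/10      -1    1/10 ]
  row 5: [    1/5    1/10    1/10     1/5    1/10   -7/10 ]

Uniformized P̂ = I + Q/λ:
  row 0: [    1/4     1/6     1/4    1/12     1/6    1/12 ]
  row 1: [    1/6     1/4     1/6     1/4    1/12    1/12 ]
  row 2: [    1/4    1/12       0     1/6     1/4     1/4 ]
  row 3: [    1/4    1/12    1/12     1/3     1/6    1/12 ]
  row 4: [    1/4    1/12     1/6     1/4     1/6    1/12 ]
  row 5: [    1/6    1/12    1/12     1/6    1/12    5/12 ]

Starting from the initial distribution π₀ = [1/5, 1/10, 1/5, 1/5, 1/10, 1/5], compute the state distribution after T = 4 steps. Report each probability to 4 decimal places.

t=0: π = [0.2000, 0.1000, 0.2000, 0.2000, 0.1000, 0.2000]
t=1: π = [0.2250, 0.1167, 0.1167, 0.2000, 0.1583, 0.1833]
t=2: π = [0.2250, 0.1215, 0.1340, 0.2042, 0.1514, 0.1639]
t=3: π = [0.2262, 0.1223, 0.1324, 0.2047, 0.1541, 0.1603]
t=4: π = [0.2264, 0.1226, 0.1330, 0.2050, 0.1541, 0.1588]

π = [0.2264, 0.1226, 0.1330, 0.2050, 0.1541, 0.1588]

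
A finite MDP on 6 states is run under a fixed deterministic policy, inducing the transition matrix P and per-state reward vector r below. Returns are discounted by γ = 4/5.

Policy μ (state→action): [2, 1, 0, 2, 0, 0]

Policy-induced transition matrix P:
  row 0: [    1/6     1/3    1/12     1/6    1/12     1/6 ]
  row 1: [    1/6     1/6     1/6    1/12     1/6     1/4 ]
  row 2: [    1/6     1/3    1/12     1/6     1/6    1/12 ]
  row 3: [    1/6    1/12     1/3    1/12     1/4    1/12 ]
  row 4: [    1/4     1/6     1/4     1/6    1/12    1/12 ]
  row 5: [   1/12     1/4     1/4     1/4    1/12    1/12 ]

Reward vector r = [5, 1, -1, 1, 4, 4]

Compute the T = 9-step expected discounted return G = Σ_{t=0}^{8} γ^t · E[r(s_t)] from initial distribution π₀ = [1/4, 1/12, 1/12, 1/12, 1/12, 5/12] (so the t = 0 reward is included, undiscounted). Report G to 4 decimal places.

t=0: π = [0.2500, 0.0833, 0.0833, 0.0833, 0.0833, 0.4167], E[r] = 3.3333, γ^t·E[r] = 3.333333, running G = 3.333333
t=1: π = [0.1389, 0.2500, 0.1944, 0.1875, 0.1111, 0.1181], E[r] = 1.8542, γ^t·E[r] = 1.483333, running G = 4.816667
t=2: π = [0.1661, 0.2164, 0.1892, 0.1400, 0.1516, 0.1366], E[r] = 2.1505, γ^t·E[r] = 1.376296, running G = 6.192963
t=3: π = [0.1679, 0.2256, 0.1844, 0.1483, 0.1405, 0.1332], E[r] = 2.1240, γ^t·E[r] = 1.087506, running G = 7.280469
t=4: π = [0.1673, 0.2241, 0.1848, 0.1466, 0.1422, 0.1349], E[r] = 2.1309, γ^t·E[r] = 0.872797, running G = 8.153266
t=5: π = [0.1673, 0.2244, 0.1849, 0.1470, 0.1418, 0.1346], E[r] = 2.1288, γ^t·E[r] = 0.697572, running G = 8.850837
t=6: π = [0.1673, 0.2243, 0.1849, 0.1469, 0.1419, 0.1347], E[r] = 2.1292, γ^t·E[r] = 0.558149, running G = 9.408986
t=7: π = [0.1673, 0.2243, 0.1849, 0.1470, 0.1419, 0.1347], E[r] = 2.1291, γ^t·E[r] = 0.446506, running G = 9.855492
t=8: π = [0.1673, 0.2243, 0.1849, 0.1469, 0.1419, 0.1347], E[r] = 2.1291, γ^t·E[r] = 0.357207, running G = 10.212700

G = 10.2127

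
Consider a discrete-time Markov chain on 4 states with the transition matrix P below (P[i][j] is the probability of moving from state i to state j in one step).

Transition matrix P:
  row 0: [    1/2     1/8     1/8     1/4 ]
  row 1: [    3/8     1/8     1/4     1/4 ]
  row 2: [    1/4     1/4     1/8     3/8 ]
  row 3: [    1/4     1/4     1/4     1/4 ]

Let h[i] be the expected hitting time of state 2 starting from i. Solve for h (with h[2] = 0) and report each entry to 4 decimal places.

h = [5.6889, 4.9778, 0.0000, 4.8889]

First-step conditioning: h[2] = 0; for i ≠ 2, h[i] = 1 + Σ_k P[i][k]·h[k].
  h[0] = 1 + 1/2·h[0] + 1/8·h[1] + 1/4·h[3]
  h[1] = 1 + 3/8·h[0] + 1/8·h[1] + 1/4·h[3]
  h[3] = 1 + 1/4·h[0] + 1/4·h[1] + 1/4·h[3]
Solving the 3×3 linear system over states ≠ 2 gives exactly h = [256/45, 224/45, 0, 44/9] (h[2] = 0 is the target).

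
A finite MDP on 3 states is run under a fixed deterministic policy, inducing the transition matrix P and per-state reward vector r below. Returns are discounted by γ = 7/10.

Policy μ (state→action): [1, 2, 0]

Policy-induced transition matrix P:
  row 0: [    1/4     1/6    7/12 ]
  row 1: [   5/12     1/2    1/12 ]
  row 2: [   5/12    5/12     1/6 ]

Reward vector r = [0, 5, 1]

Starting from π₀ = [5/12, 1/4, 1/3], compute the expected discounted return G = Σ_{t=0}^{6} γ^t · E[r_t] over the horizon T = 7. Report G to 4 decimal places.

G = 5.7881

t=0: π = [0.4167, 0.2500, 0.3333], E[r] = 1.5833, γ^t·E[r] = 1.583333, running G = 1.583333
t=1: π = [0.3472, 0.3333, 0.3194], E[r] = 1.9861, γ^t·E[r] = 1.390278, running G = 2.973611
t=2: π = [0.3588, 0.3576, 0.2836], E[r] = 2.0718, γ^t·E[r] = 1.015162, running G = 3.988773
t=3: π = [0.3569, 0.3568, 0.2864], E[r] = 2.0702, γ^t·E[r] = 0.710084, running G = 4.698857
t=4: π = [0.3572, 0.3572, 0.2856], E[r] = 2.0715, γ^t·E[r] = 0.497375, running G = 5.196233
t=5: π = [0.3571, 0.3571, 0.2857], E[r] = 2.0714, γ^t·E[r] = 0.348141, running G = 5.544373
t=6: π = [0.3571, 0.3571, 0.2857], E[r] = 2.0714, γ^t·E[r] = 0.243702, running G = 5.788075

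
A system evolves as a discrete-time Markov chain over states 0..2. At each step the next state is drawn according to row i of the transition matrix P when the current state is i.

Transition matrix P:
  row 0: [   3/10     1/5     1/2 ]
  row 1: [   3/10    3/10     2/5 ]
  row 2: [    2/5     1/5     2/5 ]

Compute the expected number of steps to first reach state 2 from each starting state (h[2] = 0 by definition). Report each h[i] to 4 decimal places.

First-step conditioning: h[2] = 0; for i ≠ 2, h[i] = 1 + Σ_k P[i][k]·h[k].
  h[0] = 1 + 3/10·h[0] + 1/5·h[1]
  h[1] = 1 + 3/10·h[0] + 3/10·h[1]
Solving the 2×2 linear system over states ≠ 2 gives exactly h = [90/43, 100/43, 0] (h[2] = 0 is the target).

h = [2.0930, 2.3256, 0.0000]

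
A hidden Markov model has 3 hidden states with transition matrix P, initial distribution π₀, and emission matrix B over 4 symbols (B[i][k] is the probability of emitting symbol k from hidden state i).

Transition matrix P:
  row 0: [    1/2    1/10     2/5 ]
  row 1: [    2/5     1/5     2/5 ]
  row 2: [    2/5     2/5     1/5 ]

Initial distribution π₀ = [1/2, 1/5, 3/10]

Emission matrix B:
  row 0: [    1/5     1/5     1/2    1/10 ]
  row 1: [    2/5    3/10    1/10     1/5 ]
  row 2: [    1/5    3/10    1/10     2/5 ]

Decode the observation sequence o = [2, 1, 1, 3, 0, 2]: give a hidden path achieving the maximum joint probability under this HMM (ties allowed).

path = [0, 2, 1, 2, 1, 0]

t=0: δ = [2.500e-01, 2.000e-02, 3.000e-02]  (obs o_0=2)
t=1: δ = [2.500e-02, 7.500e-03, 3.000e-02]  ψ = [0, 0, 0]  (obs o_1=1)
t=2: δ = [2.500e-03, 3.600e-03, 3.000e-03]  ψ = [0, 2, 0]  (obs o_2=1)
t=3: δ = [1.440e-04, 2.400e-04, 5.760e-04]  ψ = [1, 2, 1]  (obs o_3=3)
t=4: δ = [4.608e-05, 9.216e-05, 2.304e-05]  ψ = [2, 2, 2]  (obs o_4=0)
t=5: δ = [1.843e-05, 1.843e-06, 3.686e-06]  ψ = [1, 1, 1]  (obs o_5=2)
backtrack: best end state = 0; path = [0, 2, 1, 2, 1, 0]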